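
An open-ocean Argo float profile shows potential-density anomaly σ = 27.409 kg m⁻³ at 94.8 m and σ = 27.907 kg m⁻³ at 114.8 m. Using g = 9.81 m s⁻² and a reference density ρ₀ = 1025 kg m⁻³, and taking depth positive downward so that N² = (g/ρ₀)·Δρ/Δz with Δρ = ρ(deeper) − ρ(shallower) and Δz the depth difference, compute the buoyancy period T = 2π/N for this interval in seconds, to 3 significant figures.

Δρ = 1027.907 − 1027.409 = 0.498 kg m⁻³ over Δz = 114.8 − 94.8 = 20 m.
N² = (9.81/1025) × (0.498/20) = 2.3831 × 10⁻⁴ s⁻².
N = √(2.3831 × 10⁻⁴) = 0.015437 rad s⁻¹, so T = 2π/N = 407.02 s ≈ 407 s.
A positive N² confirms static stability across the interval.

407 s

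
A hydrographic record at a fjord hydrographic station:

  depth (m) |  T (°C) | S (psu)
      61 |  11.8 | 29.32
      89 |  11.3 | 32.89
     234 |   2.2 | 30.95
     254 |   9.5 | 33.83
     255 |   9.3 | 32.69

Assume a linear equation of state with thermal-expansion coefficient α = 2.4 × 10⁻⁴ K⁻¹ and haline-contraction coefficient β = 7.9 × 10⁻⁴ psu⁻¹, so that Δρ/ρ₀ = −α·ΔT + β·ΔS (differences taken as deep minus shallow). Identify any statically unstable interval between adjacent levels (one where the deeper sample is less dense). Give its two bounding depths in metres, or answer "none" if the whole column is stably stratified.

254–255 m

Evaluate Δρ/ρ₀ = −αΔT + βΔS across each adjacent pair:
  61–89 m: −αΔT+βΔS = −(2.4 × 10⁻⁴)(-0.5)+(7.9 × 10⁻⁴)(+3.57) = 2.9 × 10⁻³ → stable
  89–234 m: −αΔT+βΔS = −(2.4 × 10⁻⁴)(-9.1)+(7.9 × 10⁻⁴)(-1.94) = 6.5 × 10⁻⁴ → stable
  234–254 m: −αΔT+βΔS = −(2.4 × 10⁻⁴)(+7.3)+(7.9 × 10⁻⁴)(+2.88) = 5.2 × 10⁻⁴ → stable
  254–255 m: −αΔT+βΔS = −(2.4 × 10⁻⁴)(-0.2)+(7.9 × 10⁻⁴)(-1.14) = -8.5 × 10⁻⁴ → UNSTABLE
The 254–255 m interval has Δρ < 0: lighter water underlies denser water.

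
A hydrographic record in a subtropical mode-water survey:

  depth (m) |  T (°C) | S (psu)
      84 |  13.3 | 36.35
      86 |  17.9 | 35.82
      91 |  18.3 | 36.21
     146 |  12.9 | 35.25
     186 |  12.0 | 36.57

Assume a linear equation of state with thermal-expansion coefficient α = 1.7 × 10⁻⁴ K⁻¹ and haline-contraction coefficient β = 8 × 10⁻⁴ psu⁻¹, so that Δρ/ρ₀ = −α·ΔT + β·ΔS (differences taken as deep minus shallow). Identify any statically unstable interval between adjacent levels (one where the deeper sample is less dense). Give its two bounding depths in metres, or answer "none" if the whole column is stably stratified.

84–86 m

Evaluate Δρ/ρ₀ = −αΔT + βΔS across each adjacent pair:
  84–86 m: −αΔT+βΔS = −(1.7 × 10⁻⁴)(+4.6)+(8 × 10⁻⁴)(-0.53) = -1.2 × 10⁻³ → UNSTABLE
  86–91 m: −αΔT+βΔS = −(1.7 × 10⁻⁴)(+0.4)+(8 × 10⁻⁴)(+0.39) = 2.4 × 10⁻⁴ → stable
  91–146 m: −αΔT+βΔS = −(1.7 × 10⁻⁴)(-5.4)+(8 × 10⁻⁴)(-0.96) = 1.5 × 10⁻⁴ → stable
  146–186 m: −αΔT+βΔS = −(1.7 × 10⁻⁴)(-0.9)+(8 × 10⁻⁴)(+1.32) = 1.2 × 10⁻³ → stable
The 84–86 m interval has Δρ < 0: lighter water underlies denser water.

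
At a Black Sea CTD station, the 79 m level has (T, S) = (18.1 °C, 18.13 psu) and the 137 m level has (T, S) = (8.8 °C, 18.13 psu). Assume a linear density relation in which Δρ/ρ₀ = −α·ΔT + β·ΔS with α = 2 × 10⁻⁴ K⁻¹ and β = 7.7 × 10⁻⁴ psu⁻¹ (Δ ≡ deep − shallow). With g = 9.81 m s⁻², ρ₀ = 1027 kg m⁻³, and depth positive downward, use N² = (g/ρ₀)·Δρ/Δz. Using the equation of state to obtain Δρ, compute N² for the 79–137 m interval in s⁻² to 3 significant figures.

ΔT = -9.3 K, ΔS = +0.00 psu (deep − shallow).
Δρ/ρ₀ = −αΔT + βΔS = 1.86 × 10⁻³ + 0 = 1.86 × 10⁻³, so Δρ ≈ 1.910 kg m⁻³.
N² = (g/ρ₀)·Δρ/Δz = g·(Δρ/ρ₀)/Δz = 9.81 × 1.86 × 10⁻³ / 58 = 3.1460 × 10⁻⁴ s⁻² ≈ 3.15 × 10⁻⁴ s⁻².

3.15 × 10⁻⁴ s⁻²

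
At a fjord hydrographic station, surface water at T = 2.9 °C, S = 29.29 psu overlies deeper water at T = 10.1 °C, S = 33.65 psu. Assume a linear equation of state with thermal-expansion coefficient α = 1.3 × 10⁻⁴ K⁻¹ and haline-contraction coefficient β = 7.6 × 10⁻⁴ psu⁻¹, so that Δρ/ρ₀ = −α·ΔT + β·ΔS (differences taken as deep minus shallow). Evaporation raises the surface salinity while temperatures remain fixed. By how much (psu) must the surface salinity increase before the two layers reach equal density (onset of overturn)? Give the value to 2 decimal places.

Neutral buoyancy requires −α(T_deep − T_surf) + β(S_deep − S_surf′) = 0.
S_surf′ = S_deep − (α/β)·ΔT = 33.65 − (1.3 × 10⁻⁴/7.6 × 10⁻⁴)·(+7.2) = 32.4184 psu.
Increase required: 32.4184 − 29.29 = 3.1284 psu.

3.13 psu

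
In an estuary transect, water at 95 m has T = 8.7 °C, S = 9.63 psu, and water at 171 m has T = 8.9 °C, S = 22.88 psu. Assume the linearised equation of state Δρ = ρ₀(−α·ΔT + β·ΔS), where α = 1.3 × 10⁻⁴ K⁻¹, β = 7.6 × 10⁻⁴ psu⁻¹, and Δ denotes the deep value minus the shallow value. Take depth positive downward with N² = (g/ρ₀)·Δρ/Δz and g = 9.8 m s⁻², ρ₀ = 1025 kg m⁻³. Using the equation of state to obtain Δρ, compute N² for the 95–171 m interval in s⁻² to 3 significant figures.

1.30 × 10⁻³ s⁻²

ΔT = +0.2 K, ΔS = +13.25 psu (deep − shallow).
Δρ/ρ₀ = −αΔT + βΔS = -2.60 × 10⁻⁵ + 0.01007 = 0.010044, so Δρ ≈ 10.30 kg m⁻³.
N² = (g/ρ₀)·Δρ/Δz = g·(Δρ/ρ₀)/Δz = 9.8 × 0.010044 / 76 = 1.2951 × 10⁻³ s⁻² ≈ 1.30 × 10⁻³ s⁻².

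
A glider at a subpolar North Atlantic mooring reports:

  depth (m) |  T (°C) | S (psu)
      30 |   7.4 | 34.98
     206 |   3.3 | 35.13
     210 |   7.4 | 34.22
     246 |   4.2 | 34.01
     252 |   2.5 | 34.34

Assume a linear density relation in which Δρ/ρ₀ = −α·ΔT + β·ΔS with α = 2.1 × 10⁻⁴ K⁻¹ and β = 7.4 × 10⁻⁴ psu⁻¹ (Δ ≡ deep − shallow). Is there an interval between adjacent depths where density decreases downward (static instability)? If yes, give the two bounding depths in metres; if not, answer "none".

206–210 m

Evaluate Δρ/ρ₀ = −αΔT + βΔS across each adjacent pair:
  30–206 m: −αΔT+βΔS = −(2.1 × 10⁻⁴)(-4.1)+(7.4 × 10⁻⁴)(+0.15) = 9.7 × 10⁻⁴ → stable
  206–210 m: −αΔT+βΔS = −(2.1 × 10⁻⁴)(+4.1)+(7.4 × 10⁻⁴)(-0.91) = -1.5 × 10⁻³ → UNSTABLE
  210–246 m: −αΔT+βΔS = −(2.1 × 10⁻⁴)(-3.2)+(7.4 × 10⁻⁴)(-0.21) = 5.2 × 10⁻⁴ → stable
  246–252 m: −αΔT+βΔS = −(2.1 × 10⁻⁴)(-1.7)+(7.4 × 10⁻⁴)(+0.33) = 6.0 × 10⁻⁴ → stable
The 206–210 m interval has Δρ < 0: lighter water underlies denser water.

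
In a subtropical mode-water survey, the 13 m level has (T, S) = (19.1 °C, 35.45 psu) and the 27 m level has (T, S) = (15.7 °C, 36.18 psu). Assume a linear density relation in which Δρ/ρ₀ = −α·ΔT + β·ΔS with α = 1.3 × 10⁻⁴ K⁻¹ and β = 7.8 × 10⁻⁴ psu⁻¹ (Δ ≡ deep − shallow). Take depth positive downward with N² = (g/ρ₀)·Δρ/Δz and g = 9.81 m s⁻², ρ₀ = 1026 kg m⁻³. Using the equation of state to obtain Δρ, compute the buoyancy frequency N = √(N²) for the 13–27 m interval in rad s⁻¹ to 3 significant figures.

ΔT = -3.4 K, ΔS = +0.73 psu (deep − shallow).
Δρ/ρ₀ = −αΔT + βΔS = 4.42 × 10⁻⁴ + 5.694 × 10⁻⁴ = 1.0114 × 10⁻³, so Δρ ≈ 1.038 kg m⁻³.
N² = (g/ρ₀)·Δρ/Δz = g·(Δρ/ρ₀)/Δz = 9.81 × 1.0114 × 10⁻³ / 14 = 7.0870 × 10⁻⁴ s⁻².
N = √(7.0870 × 10⁻⁴) = 0.026621 rad s⁻¹ ≈ 0.0266 rad s⁻¹.

0.0266 rad s⁻¹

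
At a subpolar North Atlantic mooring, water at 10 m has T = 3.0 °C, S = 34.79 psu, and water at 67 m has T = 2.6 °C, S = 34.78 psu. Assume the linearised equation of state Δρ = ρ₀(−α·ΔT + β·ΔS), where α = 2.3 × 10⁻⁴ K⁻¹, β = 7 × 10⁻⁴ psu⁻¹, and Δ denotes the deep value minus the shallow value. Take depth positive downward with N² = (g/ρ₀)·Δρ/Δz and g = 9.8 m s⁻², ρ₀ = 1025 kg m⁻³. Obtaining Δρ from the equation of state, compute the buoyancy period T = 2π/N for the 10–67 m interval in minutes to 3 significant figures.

27.4 min

ΔT = -0.4 K, ΔS = -0.01 psu (deep − shallow).
Δρ/ρ₀ = −αΔT + βΔS = 9.20 × 10⁻⁵ − 7.00 × 10⁻⁶ = 8.50 × 10⁻⁵, so Δρ ≈ 0.08713 kg m⁻³.
N² = (g/ρ₀)·Δρ/Δz = g·(Δρ/ρ₀)/Δz = 9.8 × 8.50 × 10⁻⁵ / 57 = 1.4614 × 10⁻⁵ s⁻².
N = √(1.4614 × 10⁻⁵) = 3.8228 × 10⁻³ rad s⁻¹ → T = 2π/N = 1.6436 × 10³ s = 27.393 min ≈ 27.4 min.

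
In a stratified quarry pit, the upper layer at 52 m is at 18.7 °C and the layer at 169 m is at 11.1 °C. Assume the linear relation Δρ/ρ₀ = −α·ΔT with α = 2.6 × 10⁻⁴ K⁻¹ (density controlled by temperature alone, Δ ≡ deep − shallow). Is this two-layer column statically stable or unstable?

ΔT = 11.1 − 18.7 = -7.6 K, so Δρ/ρ₀ = −αΔT = 1.976 × 10⁻³.
Δρ/ρ₀ > 0, so Δρ > 0: deeper water is denser → statically stable.

stable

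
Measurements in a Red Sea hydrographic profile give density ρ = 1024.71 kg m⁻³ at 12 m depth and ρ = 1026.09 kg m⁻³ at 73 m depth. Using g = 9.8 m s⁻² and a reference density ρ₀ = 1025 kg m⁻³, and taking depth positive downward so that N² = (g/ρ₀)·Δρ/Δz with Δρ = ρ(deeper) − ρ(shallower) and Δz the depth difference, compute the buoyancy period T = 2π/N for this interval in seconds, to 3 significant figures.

Δρ = 1026.09 − 1024.71 = 1.38 kg m⁻³ over Δz = 73 − 12 = 61 m.
N² = (9.8/1025) × (1.38/61) = 2.1630 × 10⁻⁴ s⁻².
N = √(2.1630 × 10⁻⁴) = 0.014707 rad s⁻¹, so T = 2π/N = 427.22 s ≈ 427 s.

427 s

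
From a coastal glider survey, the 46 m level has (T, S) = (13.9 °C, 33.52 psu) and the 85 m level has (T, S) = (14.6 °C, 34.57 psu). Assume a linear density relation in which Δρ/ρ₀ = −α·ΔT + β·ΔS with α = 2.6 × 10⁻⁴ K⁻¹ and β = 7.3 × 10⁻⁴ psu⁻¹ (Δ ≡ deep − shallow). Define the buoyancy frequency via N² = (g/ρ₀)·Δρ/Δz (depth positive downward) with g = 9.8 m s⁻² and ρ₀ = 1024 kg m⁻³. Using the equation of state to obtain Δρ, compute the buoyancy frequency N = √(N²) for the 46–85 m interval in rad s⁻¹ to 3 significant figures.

ΔT = +0.7 K, ΔS = +1.05 psu (deep − shallow).
Δρ/ρ₀ = −αΔT + βΔS = -1.82 × 10⁻⁴ + 7.665 × 10⁻⁴ = 5.845 × 10⁻⁴, so Δρ ≈ 0.5985 kg m⁻³.
N² = (g/ρ₀)·Δρ/Δz = g·(Δρ/ρ₀)/Δz = 9.8 × 5.845 × 10⁻⁴ / 39 = 1.4687 × 10⁻⁴ s⁻².
N = √(1.4687 × 10⁻⁴) = 0.012119 rad s⁻¹ ≈ 0.0121 rad s⁻¹.

0.0121 rad s⁻¹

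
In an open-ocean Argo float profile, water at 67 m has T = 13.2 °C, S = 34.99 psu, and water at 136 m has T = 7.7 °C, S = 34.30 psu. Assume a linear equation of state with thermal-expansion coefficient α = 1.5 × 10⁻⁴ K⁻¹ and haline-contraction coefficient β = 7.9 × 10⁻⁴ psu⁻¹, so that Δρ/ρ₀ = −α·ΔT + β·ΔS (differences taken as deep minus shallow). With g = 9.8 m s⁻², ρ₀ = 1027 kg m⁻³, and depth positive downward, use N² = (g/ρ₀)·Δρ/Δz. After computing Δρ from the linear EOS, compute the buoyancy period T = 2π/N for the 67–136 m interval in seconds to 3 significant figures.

997 s

ΔT = -5.5 K, ΔS = -0.69 psu (deep − shallow).
Δρ/ρ₀ = −αΔT + βΔS = 8.25 × 10⁻⁴ − 5.451 × 10⁻⁴ = 2.799 × 10⁻⁴, so Δρ ≈ 0.2875 kg m⁻³.
N² = (g/ρ₀)·Δρ/Δz = g·(Δρ/ρ₀)/Δz = 9.8 × 2.799 × 10⁻⁴ / 69 = 3.9754 × 10⁻⁵ s⁻².
N = √(3.9754 × 10⁻⁵) = 6.3051 × 10⁻³ rad s⁻¹ → T = 2π/N = 996.52 s ≈ 997 s.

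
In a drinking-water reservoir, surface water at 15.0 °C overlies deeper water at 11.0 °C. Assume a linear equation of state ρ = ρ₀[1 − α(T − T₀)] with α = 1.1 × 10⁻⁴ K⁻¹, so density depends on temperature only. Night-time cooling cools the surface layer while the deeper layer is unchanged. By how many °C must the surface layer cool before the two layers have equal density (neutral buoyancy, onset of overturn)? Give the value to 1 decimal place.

With temperature the only control, equal density requires T_surf′ = T_deep.
T_surf′ = 11.0 °C.
Cooling required: 15.0 − 11.0 = 4.0 °C.

4.0 °C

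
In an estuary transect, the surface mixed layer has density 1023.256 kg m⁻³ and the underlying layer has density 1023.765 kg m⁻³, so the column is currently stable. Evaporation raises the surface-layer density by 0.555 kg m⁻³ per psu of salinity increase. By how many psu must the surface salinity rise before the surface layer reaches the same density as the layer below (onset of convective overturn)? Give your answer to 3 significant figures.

Density deficit of the surface layer: 1023.765 − 1023.256 = 0.509 kg m⁻³.
Required change = 0.509 / 0.555 = 0.917 psu.

0.917 psu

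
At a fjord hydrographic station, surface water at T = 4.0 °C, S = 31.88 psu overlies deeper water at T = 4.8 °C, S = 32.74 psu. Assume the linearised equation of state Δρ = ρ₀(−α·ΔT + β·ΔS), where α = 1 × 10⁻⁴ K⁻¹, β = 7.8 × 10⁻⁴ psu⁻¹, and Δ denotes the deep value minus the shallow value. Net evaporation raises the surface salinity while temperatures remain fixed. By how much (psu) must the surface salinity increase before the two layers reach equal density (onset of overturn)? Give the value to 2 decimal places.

Neutral buoyancy requires −α(T_deep − T_surf) + β(S_deep − S_surf′) = 0.
S_surf′ = S_deep − (α/β)·ΔT = 32.74 − (1 × 10⁻⁴/7.8 × 10⁻⁴)·(+0.8) = 32.6374 psu.
Increase required: 32.6374 − 31.88 = 0.7574 psu.

0.76 psu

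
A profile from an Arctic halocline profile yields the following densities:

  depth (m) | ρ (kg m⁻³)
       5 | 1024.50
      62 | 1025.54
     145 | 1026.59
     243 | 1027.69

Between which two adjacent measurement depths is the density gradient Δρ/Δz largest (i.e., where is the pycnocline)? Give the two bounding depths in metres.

5–62 m

Compute the density gradient over each adjacent pair:
  5–62 m: Δρ/Δz = 1.04/57 = 0.018 kg m⁻⁴
  62–145 m: Δρ/Δz = 1.05/83 = 0.013 kg m⁻⁴
  145–243 m: Δρ/Δz = 1.10/98 = 0.011 kg m⁻⁴
The largest gradient is in the 5–62 m interval — the pycnocline.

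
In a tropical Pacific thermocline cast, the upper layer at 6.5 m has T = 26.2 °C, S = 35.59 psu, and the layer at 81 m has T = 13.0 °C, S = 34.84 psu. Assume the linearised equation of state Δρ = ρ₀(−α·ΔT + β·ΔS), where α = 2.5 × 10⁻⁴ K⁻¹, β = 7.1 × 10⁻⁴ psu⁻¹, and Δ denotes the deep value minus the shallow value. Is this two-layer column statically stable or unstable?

stable

ΔT = 13.0 − 26.2 = -13.2 K and ΔS = 34.84 − 35.59 = -0.75 psu (deep − shallow).
−αΔT = 3.30 × 10⁻³; βΔS = -5.325 × 10⁻⁴; sum Δρ/ρ₀ = 2.7675 × 10⁻³.
Δρ/ρ₀ > 0, so Δρ > 0: deeper water is denser → statically stable.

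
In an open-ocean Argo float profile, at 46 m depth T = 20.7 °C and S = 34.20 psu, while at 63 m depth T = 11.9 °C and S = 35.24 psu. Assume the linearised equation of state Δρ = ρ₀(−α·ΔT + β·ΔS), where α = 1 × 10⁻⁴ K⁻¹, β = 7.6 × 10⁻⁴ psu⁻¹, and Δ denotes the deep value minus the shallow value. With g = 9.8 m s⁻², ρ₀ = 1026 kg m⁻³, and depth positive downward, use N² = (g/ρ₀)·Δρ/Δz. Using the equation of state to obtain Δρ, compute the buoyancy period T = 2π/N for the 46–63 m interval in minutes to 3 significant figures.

ΔT = -8.8 K, ΔS = +1.04 psu (deep − shallow).
Δρ/ρ₀ = −αΔT + βΔS = 8.80 × 10⁻⁴ + 7.904 × 10⁻⁴ = 1.6704 × 10⁻³, so Δρ ≈ 1.714 kg m⁻³.
N² = (g/ρ₀)·Δρ/Δz = g·(Δρ/ρ₀)/Δz = 9.8 × 1.6704 × 10⁻³ / 17 = 9.6294 × 10⁻⁴ s⁻².
N = √(9.6294 × 10⁻⁴) = 0.031031 rad s⁻¹ → T = 2π/N = 202.48 s = 3.3747 min ≈ 3.37 min.

3.37 min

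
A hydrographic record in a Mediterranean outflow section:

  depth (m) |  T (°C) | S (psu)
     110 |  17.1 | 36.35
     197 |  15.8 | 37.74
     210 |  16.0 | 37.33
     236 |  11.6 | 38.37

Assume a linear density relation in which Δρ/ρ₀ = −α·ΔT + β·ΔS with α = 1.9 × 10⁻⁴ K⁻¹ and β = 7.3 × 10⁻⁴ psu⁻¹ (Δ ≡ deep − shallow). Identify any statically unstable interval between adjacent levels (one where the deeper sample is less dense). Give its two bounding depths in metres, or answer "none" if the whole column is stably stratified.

Evaluate Δρ/ρ₀ = −αΔT + βΔS across each adjacent pair:
  110–197 m: −αΔT+βΔS = −(1.9 × 10⁻⁴)(-1.3)+(7.3 × 10⁻⁴)(+1.39) = 1.3 × 10⁻³ → stable
  197–210 m: −αΔT+βΔS = −(1.9 × 10⁻⁴)(+0.2)+(7.3 × 10⁻⁴)(-0.41) = -3.4 × 10⁻⁴ → UNSTABLE
  210–236 m: −αΔT+βΔS = −(1.9 × 10⁻⁴)(-4.4)+(7.3 × 10⁻⁴)(+1.04) = 1.6 × 10⁻³ → stable
The 197–210 m interval has Δρ < 0: lighter water underlies denser water.

197–210 m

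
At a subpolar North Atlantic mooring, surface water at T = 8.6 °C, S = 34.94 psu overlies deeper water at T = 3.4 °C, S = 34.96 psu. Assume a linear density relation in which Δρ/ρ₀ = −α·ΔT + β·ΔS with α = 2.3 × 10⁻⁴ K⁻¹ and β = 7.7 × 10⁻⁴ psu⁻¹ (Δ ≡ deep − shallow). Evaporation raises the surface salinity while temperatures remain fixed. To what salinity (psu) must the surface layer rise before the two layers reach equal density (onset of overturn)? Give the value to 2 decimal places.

Neutral buoyancy requires −α(T_deep − T_surf) + β(S_deep − S_surf′) = 0.
S_surf′ = S_deep − (α/β)·ΔT = 34.96 − (2.3 × 10⁻⁴/7.7 × 10⁻⁴)·(-5.2) = 36.5132 psu.
Increase required: 36.5132 − 34.94 = 1.5732 psu.

36.51 psu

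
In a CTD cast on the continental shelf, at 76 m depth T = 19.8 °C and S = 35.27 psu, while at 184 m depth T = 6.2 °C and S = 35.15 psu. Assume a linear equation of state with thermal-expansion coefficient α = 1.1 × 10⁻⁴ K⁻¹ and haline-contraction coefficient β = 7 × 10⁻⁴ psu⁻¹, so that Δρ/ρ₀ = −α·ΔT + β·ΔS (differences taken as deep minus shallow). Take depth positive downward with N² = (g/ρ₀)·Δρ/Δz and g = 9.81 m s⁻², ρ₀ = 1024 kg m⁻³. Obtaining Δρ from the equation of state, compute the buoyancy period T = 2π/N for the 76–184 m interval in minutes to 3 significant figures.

9.25 min

ΔT = -13.6 K, ΔS = -0.12 psu (deep − shallow).
Δρ/ρ₀ = −αΔT + βΔS = 1.496 × 10⁻³ − 8.40 × 10⁻⁵ = 1.412 × 10⁻³, so Δρ ≈ 1.446 kg m⁻³.
N² = (g/ρ₀)·Δρ/Δz = g·(Δρ/ρ₀)/Δz = 9.81 × 1.412 × 10⁻³ / 108 = 1.2826 × 10⁻⁴ s⁻².
N = √(1.2826 × 10⁻⁴) = 0.011325 rad s⁻¹ → T = 2π/N = 554.81 s = 9.2468 min ≈ 9.25 min.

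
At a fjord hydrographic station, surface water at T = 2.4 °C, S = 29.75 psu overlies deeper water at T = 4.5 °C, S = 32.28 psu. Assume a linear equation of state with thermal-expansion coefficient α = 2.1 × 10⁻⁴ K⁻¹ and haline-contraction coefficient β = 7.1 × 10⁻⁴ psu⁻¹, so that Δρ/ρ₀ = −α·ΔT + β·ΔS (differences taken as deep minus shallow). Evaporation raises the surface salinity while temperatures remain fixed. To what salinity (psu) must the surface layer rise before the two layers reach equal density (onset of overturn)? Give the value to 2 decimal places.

31.66 psu

Neutral buoyancy requires −α(T_deep − T_surf) + β(S_deep − S_surf′) = 0.
S_surf′ = S_deep − (α/β)·ΔT = 32.28 − (2.1 × 10⁻⁴/7.1 × 10⁻⁴)·(+2.1) = 31.6589 psu.
Increase required: 31.6589 − 29.75 = 1.9089 psu.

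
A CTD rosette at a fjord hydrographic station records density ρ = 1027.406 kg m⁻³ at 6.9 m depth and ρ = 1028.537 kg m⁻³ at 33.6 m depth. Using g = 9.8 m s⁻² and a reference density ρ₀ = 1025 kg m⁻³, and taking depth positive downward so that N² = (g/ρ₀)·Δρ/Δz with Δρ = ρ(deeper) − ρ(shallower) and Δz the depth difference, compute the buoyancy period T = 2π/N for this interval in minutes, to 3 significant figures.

Δρ = 1028.537 − 1027.406 = 1.131 kg m⁻³ over Δz = 33.6 − 6.9 = 26.7 m.
N² = (9.8/1025) × (1.131/26.7) = 4.0500 × 10⁻⁴ s⁻².
N = √(4.0500 × 10⁻⁴) = 0.020125 rad s⁻¹, so T = 2π/N = 312.21 s = 5.2035 min ≈ 5.20 min.
Since Δρ > 0 the layer is stably stratified.

5.20 min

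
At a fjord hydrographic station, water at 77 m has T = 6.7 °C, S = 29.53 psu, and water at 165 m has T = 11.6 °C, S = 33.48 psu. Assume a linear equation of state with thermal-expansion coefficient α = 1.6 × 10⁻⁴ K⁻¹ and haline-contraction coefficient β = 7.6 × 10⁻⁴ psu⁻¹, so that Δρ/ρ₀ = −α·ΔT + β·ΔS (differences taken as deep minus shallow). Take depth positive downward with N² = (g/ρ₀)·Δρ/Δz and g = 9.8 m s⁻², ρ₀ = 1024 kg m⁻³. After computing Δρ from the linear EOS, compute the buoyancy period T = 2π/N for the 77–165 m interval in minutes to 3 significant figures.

ΔT = +4.9 K, ΔS = +3.95 psu (deep − shallow).
Δρ/ρ₀ = −αΔT + βΔS = -7.84 × 10⁻⁴ + 3.002 × 10⁻³ = 2.218 × 10⁻³, so Δρ ≈ 2.271 kg m⁻³.
N² = (g/ρ₀)·Δρ/Δz = g·(Δρ/ρ₀)/Δz = 9.8 × 2.218 × 10⁻³ / 88 = 2.4700 × 10⁻⁴ s⁻².
N = √(2.4700 × 10⁻⁴) = 0.015716 rad s⁻¹ → T = 2π/N = 399.80 s = 6.6633 min ≈ 6.66 min.

6.66 min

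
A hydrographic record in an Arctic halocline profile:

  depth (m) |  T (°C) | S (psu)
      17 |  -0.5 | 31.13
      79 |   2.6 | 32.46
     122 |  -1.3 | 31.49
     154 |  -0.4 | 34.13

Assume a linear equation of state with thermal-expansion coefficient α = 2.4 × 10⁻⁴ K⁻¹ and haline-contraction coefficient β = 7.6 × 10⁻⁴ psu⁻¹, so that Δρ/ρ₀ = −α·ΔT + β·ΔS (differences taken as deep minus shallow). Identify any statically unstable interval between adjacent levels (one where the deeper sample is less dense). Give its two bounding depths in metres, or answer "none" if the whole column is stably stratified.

Evaluate Δρ/ρ₀ = −αΔT + βΔS across each adjacent pair:
  17–79 m: −αΔT+βΔS = −(2.4 × 10⁻⁴)(+3.1)+(7.6 × 10⁻⁴)(+1.33) = 2.7 × 10⁻⁴ → stable
  79–122 m: −αΔT+βΔS = −(2.4 × 10⁻⁴)(-3.9)+(7.6 × 10⁻⁴)(-0.97) = 2.0 × 10⁻⁴ → stable
  122–154 m: −αΔT+βΔS = −(2.4 × 10⁻⁴)(+0.9)+(7.6 × 10⁻⁴)(+2.64) = 1.8 × 10⁻³ → stable
Every interval has Δρ > 0: the column is stably stratified throughout.

none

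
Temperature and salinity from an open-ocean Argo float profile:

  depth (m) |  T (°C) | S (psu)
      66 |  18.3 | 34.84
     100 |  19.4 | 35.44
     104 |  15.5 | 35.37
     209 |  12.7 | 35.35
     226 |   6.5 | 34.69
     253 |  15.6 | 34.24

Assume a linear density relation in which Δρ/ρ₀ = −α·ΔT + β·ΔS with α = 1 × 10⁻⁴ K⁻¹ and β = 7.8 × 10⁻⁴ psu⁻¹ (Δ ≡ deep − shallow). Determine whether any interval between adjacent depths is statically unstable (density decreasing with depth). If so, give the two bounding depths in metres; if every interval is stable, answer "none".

Evaluate Δρ/ρ₀ = −αΔT + βΔS across each adjacent pair:
  66–100 m: −αΔT+βΔS = −(1 × 10⁻⁴)(+1.1)+(7.8 × 10⁻⁴)(+0.60) = 3.6 × 10⁻⁴ → stable
  100–104 m: −αΔT+βΔS = −(1 × 10⁻⁴)(-3.9)+(7.8 × 10⁻⁴)(-0.07) = 3.4 × 10⁻⁴ → stable
  104–209 m: −αΔT+βΔS = −(1 × 10⁻⁴)(-2.8)+(7.8 × 10⁻⁴)(-0.02) = 2.6 × 10⁻⁴ → stable
  209–226 m: −αΔT+βΔS = −(1 × 10⁻⁴)(-6.2)+(7.8 × 10⁻⁴)(-0.66) = 1.1 × 10⁻⁴ → stable
  226–253 m: −αΔT+βΔS = −(1 × 10⁻⁴)(+9.1)+(7.8 × 10⁻⁴)(-0.45) = -1.3 × 10⁻³ → UNSTABLE
The 226–253 m interval has Δρ < 0: lighter water underlies denser water.

226–253 m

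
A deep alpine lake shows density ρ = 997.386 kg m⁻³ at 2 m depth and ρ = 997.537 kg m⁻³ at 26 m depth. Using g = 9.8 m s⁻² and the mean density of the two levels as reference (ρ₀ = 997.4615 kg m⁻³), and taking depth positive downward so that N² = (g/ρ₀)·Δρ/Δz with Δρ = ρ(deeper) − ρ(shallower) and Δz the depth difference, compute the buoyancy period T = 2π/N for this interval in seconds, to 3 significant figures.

799 s

Δρ = 997.537 − 997.386 = 0.151 kg m⁻³ over Δz = 26 − 2 = 24 m.
N² = (9.8/997.4615) × (0.151/24) = 6.1815 × 10⁻⁵ s⁻².
N = √(6.1815 × 10⁻⁵) = 7.8623 × 10⁻³ rad s⁻¹, so T = 2π/N = 799.15 s ≈ 799 s.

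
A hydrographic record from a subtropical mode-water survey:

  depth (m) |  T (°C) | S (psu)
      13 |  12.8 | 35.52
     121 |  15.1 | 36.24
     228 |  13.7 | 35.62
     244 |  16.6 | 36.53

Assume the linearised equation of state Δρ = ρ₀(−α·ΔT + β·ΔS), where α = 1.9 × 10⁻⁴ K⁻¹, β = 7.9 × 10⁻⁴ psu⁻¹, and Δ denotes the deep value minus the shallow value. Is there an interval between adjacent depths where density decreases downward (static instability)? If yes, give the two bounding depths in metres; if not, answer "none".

Evaluate Δρ/ρ₀ = −αΔT + βΔS across each adjacent pair:
  13–121 m: −αΔT+βΔS = −(1.9 × 10⁻⁴)(+2.3)+(7.9 × 10⁻⁴)(+0.72) = 1.3 × 10⁻⁴ → stable
  121–228 m: −αΔT+βΔS = −(1.9 × 10⁻⁴)(-1.4)+(7.9 × 10⁻⁴)(-0.62) = -2.2 × 10⁻⁴ → UNSTABLE
  228–244 m: −αΔT+βΔS = −(1.9 × 10⁻⁴)(+2.9)+(7.9 × 10⁻⁴)(+0.91) = 1.7 × 10⁻⁴ → stable
The 121–228 m interval has Δρ < 0: lighter water underlies denser water.

121–228 m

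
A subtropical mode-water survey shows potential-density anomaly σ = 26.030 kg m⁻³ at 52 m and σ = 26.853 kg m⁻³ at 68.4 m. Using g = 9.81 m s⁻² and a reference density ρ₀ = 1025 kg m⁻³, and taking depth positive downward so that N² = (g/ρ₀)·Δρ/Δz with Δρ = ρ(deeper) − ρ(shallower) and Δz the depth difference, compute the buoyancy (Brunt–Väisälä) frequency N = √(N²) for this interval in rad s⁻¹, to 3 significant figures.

Δρ = 1026.853 − 1026.030 = 0.823 kg m⁻³ over Δz = 68.4 − 52 = 16.4 m.
N² = (9.81/1025) × (0.823/16.4) = 4.8029 × 10⁻⁴ s⁻².
N = √(4.8029 × 10⁻⁴) = 0.021916 rad s⁻¹ ≈ 0.0219 rad s⁻¹.

0.0219 rad s⁻¹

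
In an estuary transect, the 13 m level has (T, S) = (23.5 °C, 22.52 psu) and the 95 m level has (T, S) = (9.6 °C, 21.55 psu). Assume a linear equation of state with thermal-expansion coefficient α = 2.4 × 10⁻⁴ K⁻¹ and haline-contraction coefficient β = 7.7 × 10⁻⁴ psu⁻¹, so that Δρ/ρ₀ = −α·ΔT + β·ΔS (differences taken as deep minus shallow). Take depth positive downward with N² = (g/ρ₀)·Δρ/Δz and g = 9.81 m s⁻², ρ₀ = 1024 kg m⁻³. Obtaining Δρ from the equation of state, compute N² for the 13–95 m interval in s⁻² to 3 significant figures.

3.10 × 10⁻⁴ s⁻²

ΔT = -13.9 K, ΔS = -0.97 psu (deep − shallow).
Δρ/ρ₀ = −αΔT + βΔS = 3.336 × 10⁻³ − 7.469 × 10⁻⁴ = 2.5891 × 10⁻³, so Δρ ≈ 2.651 kg m⁻³.
N² = (g/ρ₀)·Δρ/Δz = g·(Δρ/ρ₀)/Δz = 9.81 × 2.5891 × 10⁻³ / 82 = 3.0974 × 10⁻⁴ s⁻² ≈ 3.10 × 10⁻⁴ s⁻².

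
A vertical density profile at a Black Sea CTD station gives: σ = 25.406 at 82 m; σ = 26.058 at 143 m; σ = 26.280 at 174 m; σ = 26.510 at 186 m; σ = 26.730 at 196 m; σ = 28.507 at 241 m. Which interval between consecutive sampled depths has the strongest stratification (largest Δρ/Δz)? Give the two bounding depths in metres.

196–241 m

Compute the density gradient over each adjacent pair:
  82–143 m: Δρ/Δz = 0.652/61 = 0.011 kg m⁻⁴
  143–174 m: Δρ/Δz = 0.222/31 = 7.2 × 10⁻³ kg m⁻⁴
  174–186 m: Δρ/Δz = 0.230/12 = 0.019 kg m⁻⁴
  186–196 m: Δρ/Δz = 0.220/10 = 0.022 kg m⁻⁴
  196–241 m: Δρ/Δz = 1.777/45 = 0.039 kg m⁻⁴
The largest gradient is in the 196–241 m interval — the pycnocline.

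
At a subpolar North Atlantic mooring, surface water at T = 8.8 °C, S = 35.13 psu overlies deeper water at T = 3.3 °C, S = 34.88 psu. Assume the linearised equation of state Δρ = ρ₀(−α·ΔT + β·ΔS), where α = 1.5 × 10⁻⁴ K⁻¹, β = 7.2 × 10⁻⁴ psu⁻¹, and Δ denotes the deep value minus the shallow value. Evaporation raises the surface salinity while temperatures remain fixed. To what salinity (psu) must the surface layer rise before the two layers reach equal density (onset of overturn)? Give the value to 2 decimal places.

36.03 psu

Neutral buoyancy requires −α(T_deep − T_surf) + β(S_deep − S_surf′) = 0.
S_surf′ = S_deep − (α/β)·ΔT = 34.88 − (1.5 × 10⁻⁴/7.2 × 10⁻⁴)·(-5.5) = 36.0258 psu.
Increase required: 36.0258 − 35.13 = 0.8958 psu.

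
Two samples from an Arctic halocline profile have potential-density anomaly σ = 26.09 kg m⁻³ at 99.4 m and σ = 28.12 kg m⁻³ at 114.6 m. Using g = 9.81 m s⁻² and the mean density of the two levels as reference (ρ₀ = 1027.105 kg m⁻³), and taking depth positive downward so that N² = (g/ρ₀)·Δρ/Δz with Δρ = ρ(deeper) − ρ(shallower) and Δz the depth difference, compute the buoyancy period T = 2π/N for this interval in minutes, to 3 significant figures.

2.93 min

Δρ = 1028.12 − 1026.09 = 2.03 kg m⁻³ over Δz = 114.6 − 99.4 = 15.2 m.
N² = (9.81/1027.105) × (2.03/15.2) = 1.2756 × 10⁻³ s⁻².
N = √(1.2756 × 10⁻³) = 0.035716 rad s⁻¹, so T = 2π/N = 175.92 s = 2.9320 min ≈ 2.93 min.
N² > 0, so the interval is statically stable.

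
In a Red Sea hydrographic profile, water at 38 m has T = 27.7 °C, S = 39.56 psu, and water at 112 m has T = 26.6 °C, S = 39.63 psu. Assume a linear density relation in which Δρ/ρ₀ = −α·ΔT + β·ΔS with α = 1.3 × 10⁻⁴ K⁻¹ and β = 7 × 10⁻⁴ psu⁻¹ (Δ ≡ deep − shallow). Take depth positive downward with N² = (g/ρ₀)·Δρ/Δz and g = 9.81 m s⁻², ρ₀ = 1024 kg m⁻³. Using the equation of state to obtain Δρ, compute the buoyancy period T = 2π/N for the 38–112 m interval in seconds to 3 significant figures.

1.25 × 10³ s

ΔT = -1.1 K, ΔS = +0.07 psu (deep − shallow).
Δρ/ρ₀ = −αΔT + βΔS = 1.43 × 10⁻⁴ + 4.90 × 10⁻⁵ = 1.92 × 10⁻⁴, so Δρ ≈ 0.1966 kg m⁻³.
N² = (g/ρ₀)·Δρ/Δz = g·(Δρ/ρ₀)/Δz = 9.81 × 1.92 × 10⁻⁴ / 74 = 2.5453 × 10⁻⁵ s⁻².
N = √(2.5453 × 10⁻⁵) = 5.0451 × 10⁻³ rad s⁻¹ → T = 2π/N = 1.2454 × 10³ s ≈ 1.25 × 10³ s.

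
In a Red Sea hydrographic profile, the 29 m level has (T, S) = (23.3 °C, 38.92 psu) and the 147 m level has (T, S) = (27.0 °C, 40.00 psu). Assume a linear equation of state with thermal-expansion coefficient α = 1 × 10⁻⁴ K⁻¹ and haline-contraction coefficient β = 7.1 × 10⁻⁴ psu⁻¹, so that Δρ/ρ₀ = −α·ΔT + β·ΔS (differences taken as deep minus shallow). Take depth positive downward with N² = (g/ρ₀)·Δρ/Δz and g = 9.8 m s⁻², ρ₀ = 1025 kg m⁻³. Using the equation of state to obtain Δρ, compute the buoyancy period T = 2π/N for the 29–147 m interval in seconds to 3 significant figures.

1.09 × 10³ s

ΔT = +3.7 K, ΔS = +1.08 psu (deep − shallow).
Δρ/ρ₀ = −αΔT + βΔS = -3.70 × 10⁻⁴ + 7.668 × 10⁻⁴ = 3.968 × 10⁻⁴, so Δρ ≈ 0.4067 kg m⁻³.
N² = (g/ρ₀)·Δρ/Δz = g·(Δρ/ρ₀)/Δz = 9.8 × 3.968 × 10⁻⁴ / 118 = 3.2955 × 10⁻⁵ s⁻².
N = √(3.2955 × 10⁻⁵) = 5.7406 × 10⁻³ rad s⁻¹ → T = 2π/N = 1.0945 × 10³ s ≈ 1.09 × 10³ s.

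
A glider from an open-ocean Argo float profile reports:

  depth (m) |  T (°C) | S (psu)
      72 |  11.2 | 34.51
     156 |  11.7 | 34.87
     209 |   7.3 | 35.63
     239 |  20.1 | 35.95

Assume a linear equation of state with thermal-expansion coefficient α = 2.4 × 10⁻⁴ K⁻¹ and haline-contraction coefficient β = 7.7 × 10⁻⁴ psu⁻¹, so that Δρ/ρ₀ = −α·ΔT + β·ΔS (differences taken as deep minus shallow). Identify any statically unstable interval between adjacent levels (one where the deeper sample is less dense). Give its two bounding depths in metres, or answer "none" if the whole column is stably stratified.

Evaluate Δρ/ρ₀ = −αΔT + βΔS across each adjacent pair:
  72–156 m: −αΔT+βΔS = −(2.4 × 10⁻⁴)(+0.5)+(7.7 × 10⁻⁴)(+0.36) = 1.6 × 10⁻⁴ → stable
  156–209 m: −αΔT+βΔS = −(2.4 × 10⁻⁴)(-4.4)+(7.7 × 10⁻⁴)(+0.76) = 1.6 × 10⁻³ → stable
  209–239 m: −αΔT+βΔS = −(2.4 × 10⁻⁴)(+12.8)+(7.7 × 10⁻⁴)(+0.32) = -2.8 × 10⁻³ → UNSTABLE
The 209–239 m interval has Δρ < 0: lighter water underlies denser water.

209–239 m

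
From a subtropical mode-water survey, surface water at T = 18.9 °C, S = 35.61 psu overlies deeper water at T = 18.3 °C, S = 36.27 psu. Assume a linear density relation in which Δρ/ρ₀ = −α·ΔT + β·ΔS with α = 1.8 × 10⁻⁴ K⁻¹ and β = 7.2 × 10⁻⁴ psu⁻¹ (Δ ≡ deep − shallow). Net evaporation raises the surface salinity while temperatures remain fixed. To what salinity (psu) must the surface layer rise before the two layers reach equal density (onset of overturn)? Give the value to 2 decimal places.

36.42 psu

Neutral buoyancy requires −α(T_deep − T_surf) + β(S_deep − S_surf′) = 0.
S_surf′ = S_deep − (α/β)·ΔT = 36.27 − (1.8 × 10⁻⁴/7.2 × 10⁻⁴)·(-0.6) = 36.4200 psu.
Increase required: 36.4200 − 35.61 = 0.8100 psu.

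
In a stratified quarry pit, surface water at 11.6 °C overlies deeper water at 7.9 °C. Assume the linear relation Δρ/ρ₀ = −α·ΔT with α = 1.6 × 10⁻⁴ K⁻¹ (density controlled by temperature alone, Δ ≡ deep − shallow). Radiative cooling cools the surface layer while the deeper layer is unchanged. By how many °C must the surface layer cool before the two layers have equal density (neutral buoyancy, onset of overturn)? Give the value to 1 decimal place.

With temperature the only control, equal density requires T_surf′ = T_deep.
T_surf′ = 7.9 °C.
Cooling required: 11.6 − 7.9 = 3.7 °C.

3.7 °C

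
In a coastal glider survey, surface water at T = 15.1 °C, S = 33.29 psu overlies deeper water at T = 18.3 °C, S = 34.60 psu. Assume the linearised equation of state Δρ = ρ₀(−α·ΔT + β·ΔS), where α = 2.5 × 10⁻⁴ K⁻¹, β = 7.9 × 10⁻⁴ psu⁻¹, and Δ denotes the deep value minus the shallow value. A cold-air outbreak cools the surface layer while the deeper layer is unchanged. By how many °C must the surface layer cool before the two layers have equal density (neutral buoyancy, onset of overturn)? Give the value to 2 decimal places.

0.94 °C

Neutral buoyancy requires Δρ = 0, i.e. −α(T_deep − T_surf′) + β(S_deep − S_surf) = 0.
T_surf′ = T_deep − (β/α)·ΔS = 18.3 − (7.9 × 10⁻⁴/2.5 × 10⁻⁴)·(+1.31) = 14.1604 °C.
Cooling required: 15.1 − (14.1604) = 0.9396 °C.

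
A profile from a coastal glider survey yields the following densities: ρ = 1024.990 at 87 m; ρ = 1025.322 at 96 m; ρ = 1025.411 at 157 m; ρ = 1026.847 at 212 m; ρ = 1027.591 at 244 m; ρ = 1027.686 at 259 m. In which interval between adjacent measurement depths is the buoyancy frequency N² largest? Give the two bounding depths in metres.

Compute the density gradient over each adjacent pair:
  87–96 m: Δρ/Δz = 0.332/9 = 0.037 kg m⁻⁴
  96–157 m: Δρ/Δz = 0.089/61 = 1.5 × 10⁻³ kg m⁻⁴
  157–212 m: Δρ/Δz = 1.436/55 = 0.026 kg m⁻⁴
  212–244 m: Δρ/Δz = 0.744/32 = 0.023 kg m⁻⁴
  244–259 m: Δρ/Δz = 0.095/15 = 6.3 × 10⁻³ kg m⁻⁴
The largest gradient is in the 87–96 m interval — the pycnocline.

87–96 m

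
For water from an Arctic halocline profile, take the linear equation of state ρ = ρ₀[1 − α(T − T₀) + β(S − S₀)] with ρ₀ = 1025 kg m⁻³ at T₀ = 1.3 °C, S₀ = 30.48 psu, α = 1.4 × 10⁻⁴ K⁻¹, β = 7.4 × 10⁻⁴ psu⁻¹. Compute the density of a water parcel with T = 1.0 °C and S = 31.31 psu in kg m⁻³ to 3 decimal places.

1025.673 kg m⁻³

T − T₀ = -0.3 K, S − S₀ = +0.83 psu.
Bracket = 1 − α·(-0.3) + β·(+0.83) = 1 + (6.562 × 10⁻⁴) = 1.0006562.
ρ = 1025 × 1.0006562 = 1025.673 kg m⁻³.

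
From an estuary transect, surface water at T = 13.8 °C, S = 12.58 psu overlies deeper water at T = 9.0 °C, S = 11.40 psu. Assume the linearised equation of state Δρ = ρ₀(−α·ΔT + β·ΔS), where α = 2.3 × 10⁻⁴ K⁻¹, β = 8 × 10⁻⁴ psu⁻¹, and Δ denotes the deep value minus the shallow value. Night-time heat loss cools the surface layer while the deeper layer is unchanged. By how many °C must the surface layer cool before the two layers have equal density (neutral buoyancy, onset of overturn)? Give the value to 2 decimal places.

0.70 °C

Neutral buoyancy requires Δρ = 0, i.e. −α(T_deep − T_surf′) + β(S_deep − S_surf) = 0.
T_surf′ = T_deep − (β/α)·ΔS = 9.0 − (8 × 10⁻⁴/2.3 × 10⁻⁴)·(-1.18) = 13.1043 °C.
Cooling required: 13.8 − (13.1043) = 0.6957 °C.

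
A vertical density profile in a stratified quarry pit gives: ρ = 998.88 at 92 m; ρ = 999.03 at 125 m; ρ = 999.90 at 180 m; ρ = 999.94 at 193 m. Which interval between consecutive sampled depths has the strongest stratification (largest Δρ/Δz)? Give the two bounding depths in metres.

Compute the density gradient over each adjacent pair:
  92–125 m: Δρ/Δz = 0.15/33 = 4.5 × 10⁻³ kg m⁻⁴
  125–180 m: Δρ/Δz = 0.87/55 = 0.016 kg m⁻⁴
  180–193 m: Δρ/Δz = 0.04/13 = 3.1 × 10⁻³ kg m⁻⁴
The largest gradient is in the 125–180 m interval — the pycnocline.

125–180 m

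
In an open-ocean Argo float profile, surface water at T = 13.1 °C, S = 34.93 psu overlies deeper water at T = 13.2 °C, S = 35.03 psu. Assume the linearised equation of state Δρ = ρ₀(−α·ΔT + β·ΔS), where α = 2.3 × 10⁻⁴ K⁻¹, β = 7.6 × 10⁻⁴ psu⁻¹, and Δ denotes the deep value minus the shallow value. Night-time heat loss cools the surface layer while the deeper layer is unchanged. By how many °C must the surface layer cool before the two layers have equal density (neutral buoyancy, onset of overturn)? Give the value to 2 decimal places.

0.23 °C

Neutral buoyancy requires Δρ = 0, i.e. −α(T_deep − T_surf′) + β(S_deep − S_surf) = 0.
T_surf′ = T_deep − (β/α)·ΔS = 13.2 − (7.6 × 10⁻⁴/2.3 × 10⁻⁴)·(+0.10) = 12.8696 °C.
Cooling required: 13.1 − (12.8696) = 0.2304 °C.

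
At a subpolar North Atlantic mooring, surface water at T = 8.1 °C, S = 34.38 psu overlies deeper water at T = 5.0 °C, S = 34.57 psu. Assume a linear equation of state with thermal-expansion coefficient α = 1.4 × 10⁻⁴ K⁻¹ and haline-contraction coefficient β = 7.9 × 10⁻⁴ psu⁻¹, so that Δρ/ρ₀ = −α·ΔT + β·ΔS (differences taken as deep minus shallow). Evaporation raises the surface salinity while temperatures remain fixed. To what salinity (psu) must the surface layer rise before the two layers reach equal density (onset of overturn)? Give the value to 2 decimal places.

Neutral buoyancy requires −α(T_deep − T_surf) + β(S_deep − S_surf′) = 0.
S_surf′ = S_deep − (α/β)·ΔT = 34.57 − (1.4 × 10⁻⁴/7.9 × 10⁻⁴)·(-3.1) = 35.1194 psu.
Increase required: 35.1194 − 34.38 = 0.7394 psu.

35.12 psu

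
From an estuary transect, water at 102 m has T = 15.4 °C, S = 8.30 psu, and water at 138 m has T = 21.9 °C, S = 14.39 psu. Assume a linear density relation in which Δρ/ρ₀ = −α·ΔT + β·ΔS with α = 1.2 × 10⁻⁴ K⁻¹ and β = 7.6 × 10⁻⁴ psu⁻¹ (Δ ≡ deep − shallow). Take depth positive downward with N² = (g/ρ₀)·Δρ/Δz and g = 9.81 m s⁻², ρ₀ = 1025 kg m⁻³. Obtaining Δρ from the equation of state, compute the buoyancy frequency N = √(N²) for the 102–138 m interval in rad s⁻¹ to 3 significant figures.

0.0324 rad s⁻¹

ΔT = +6.5 K, ΔS = +6.09 psu (deep − shallow).
Δρ/ρ₀ = −αΔT + βΔS = -7.80 × 10⁻⁴ + 4.6284 × 10⁻³ = 3.8484 × 10⁻³, so Δρ ≈ 3.945 kg m⁻³.
N² = (g/ρ₀)·Δρ/Δz = g·(Δρ/ρ₀)/Δz = 9.81 × 3.8484 × 10⁻³ / 36 = 1.0487 × 10⁻³ s⁻².
N = √(1.0487 × 10⁻³) = 0.032384 rad s⁻¹ ≈ 0.0324 rad s⁻¹.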